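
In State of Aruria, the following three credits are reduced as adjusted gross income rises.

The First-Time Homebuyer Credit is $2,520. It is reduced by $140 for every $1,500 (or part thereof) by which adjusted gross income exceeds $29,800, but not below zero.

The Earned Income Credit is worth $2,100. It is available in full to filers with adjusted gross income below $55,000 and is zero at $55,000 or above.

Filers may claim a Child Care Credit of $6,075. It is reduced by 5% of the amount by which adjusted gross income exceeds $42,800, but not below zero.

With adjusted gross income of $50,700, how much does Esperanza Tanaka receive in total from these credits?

$8,340

First-Time Homebuyer Credit: income exceeds $29,800 by $20,900, which is 14 full-or-partial $1,500 increments; reduction = 14 × $140 = $1,960, leaving $560.
Earned Income Credit: $50,700 is below the $55,000 cutoff, so the full $2,100 applies.
Child Care Credit: 5% of the $7,900 excess over $42,800 is $395; credit = $6,075 − $395 = $5,680.
Total: $560 + $2,100 + $5,680 = $8,340.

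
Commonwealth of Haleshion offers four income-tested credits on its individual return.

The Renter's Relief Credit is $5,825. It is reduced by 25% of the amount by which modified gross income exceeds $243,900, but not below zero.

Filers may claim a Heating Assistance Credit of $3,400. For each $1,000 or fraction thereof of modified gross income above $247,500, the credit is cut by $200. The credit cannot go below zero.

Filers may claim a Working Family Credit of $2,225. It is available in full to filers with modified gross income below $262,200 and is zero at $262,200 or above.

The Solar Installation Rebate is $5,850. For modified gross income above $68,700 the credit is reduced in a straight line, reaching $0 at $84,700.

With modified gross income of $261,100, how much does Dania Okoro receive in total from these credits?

$4,350

Renter's Relief Credit: 25% of the $17,200 excess over $243,900 is $4,300; credit = $5,825 − $4,300 = $1,525.
Heating Assistance Credit: income exceeds $247,500 by $13,600, which is 14 full-or-partial $1,000 increments; reduction = 14 × $200 = $2,800, leaving $600.
Working Family Credit: $261,100 is below the $262,200 cutoff, so the full $2,225 applies.
Solar Installation Rebate: $261,100 is at or above $84,700, so the credit is $0.
Total: $1,525 + $600 + $2,225 + $0 = $4,350.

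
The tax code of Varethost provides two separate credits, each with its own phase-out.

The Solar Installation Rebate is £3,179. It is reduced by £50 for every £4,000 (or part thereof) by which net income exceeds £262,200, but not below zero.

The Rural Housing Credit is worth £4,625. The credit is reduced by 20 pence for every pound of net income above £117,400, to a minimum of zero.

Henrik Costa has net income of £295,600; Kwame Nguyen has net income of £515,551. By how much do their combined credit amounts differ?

£2,729

Henrik (£295,600): Solar Installation Rebate: income exceeds £262,200 by £33,400, which is 9 full-or-partial £4,000 increments; reduction = 9 × £50 = £450, leaving £2,729. Rural Housing Credit: 20% of the £178,200 excess over £117,400 is £35,640 ≥ base, so the credit is £0. total £2,729 + £0 = £2,729
Kwame (£515,551): Solar Installation Rebate: income exceeds £262,200 by £253,351 → 64 increments × £50 = £3,200 ≥ base, so the credit is £0. Rural Housing Credit: 20% of the £398,151 excess over £117,400 is £79,630.20 ≥ base, so the credit is £0. total £0 + £0 = £0
Difference: |£2,729 − £0| = £2,729.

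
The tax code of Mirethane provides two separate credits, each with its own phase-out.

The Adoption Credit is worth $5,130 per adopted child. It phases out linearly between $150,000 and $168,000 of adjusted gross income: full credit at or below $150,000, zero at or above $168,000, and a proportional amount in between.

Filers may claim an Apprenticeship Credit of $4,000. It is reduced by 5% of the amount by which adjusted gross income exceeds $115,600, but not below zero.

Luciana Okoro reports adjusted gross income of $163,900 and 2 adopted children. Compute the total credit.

$3,922

Adoption Credit: base = 2 × $5,130 = $10,260. $163,900 is $13,900 into a $18,000 phase-out range, leaving 4,100/18,000 of the credit: $10,260 × 4,100/18,000 = $2,337.
Apprenticeship Credit: 5% of the $48,300 excess over $115,600 is $2,415; credit = $4,000 − $2,415 = $1,585.
Total: $2,337 + $1,585 = $3,922.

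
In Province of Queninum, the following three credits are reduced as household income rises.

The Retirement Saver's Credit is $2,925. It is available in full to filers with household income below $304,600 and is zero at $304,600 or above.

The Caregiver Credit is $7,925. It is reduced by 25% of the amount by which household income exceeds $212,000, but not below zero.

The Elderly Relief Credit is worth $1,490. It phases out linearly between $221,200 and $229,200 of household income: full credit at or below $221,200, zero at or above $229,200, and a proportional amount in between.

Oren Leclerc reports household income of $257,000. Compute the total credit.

Retirement Saver's Credit: $257,000 is below the $304,600 cutoff, so the full $2,925 applies.
Caregiver Credit: 25% of the $45,000 excess over $212,000 is $11,250 ≥ base, so the credit is $0.
Elderly Relief Credit: $257,000 is at or above $229,200, so the credit is $0.
Total: $2,925 + $0 + $0 = $2,925.

$2,925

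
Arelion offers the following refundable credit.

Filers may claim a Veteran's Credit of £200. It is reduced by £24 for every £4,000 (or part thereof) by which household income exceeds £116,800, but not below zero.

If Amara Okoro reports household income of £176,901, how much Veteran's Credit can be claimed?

Veteran's Credit: income exceeds £116,800 by £60,101 → 16 increments × £24 = £384 ≥ base, so the credit is £0.

£0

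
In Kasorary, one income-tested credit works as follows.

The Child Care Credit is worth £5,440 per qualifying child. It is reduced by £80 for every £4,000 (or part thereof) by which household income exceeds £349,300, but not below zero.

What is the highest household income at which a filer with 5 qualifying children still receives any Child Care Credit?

£1,705,300

Full credit = 5 × £5,440 = £27,200.
After 339 increments the reduction is 339 × £80 = £27,120, leaving £80; one more increment wipes it out. Increment 339 ends at excess 339 × £4,000 = £1,356,000, so the highest qualifying income is £349,300 + £1,356,000 = £1,705,300.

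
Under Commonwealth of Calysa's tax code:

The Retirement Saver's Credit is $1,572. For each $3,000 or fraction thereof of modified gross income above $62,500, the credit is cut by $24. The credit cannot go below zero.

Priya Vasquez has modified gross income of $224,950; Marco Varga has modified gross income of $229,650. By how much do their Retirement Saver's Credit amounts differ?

Priya ($224,950): Retirement Saver's Credit: income exceeds $62,500 by $162,450, which is 55 full-or-partial $3,000 increments; reduction = 55 × $24 = $1,320, leaving $252.
Marco ($229,650): Retirement Saver's Credit: income exceeds $62,500 by $167,150, which is 56 full-or-partial $3,000 increments; reduction = 56 × $24 = $1,344, leaving $228.
Difference: |$252 − $228| = $24.

$24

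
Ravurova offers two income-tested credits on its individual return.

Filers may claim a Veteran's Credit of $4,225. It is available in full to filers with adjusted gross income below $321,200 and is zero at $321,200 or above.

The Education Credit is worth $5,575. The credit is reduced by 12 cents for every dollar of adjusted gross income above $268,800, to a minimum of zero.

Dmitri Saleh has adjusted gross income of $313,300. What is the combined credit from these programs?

Veteran's Credit: $313,300 is below the $321,200 cutoff, so the full $4,225 applies.
Education Credit: 12% of the $44,500 excess over $268,800 is $5,340; credit = $5,575 − $5,340 = $235.
Total: $4,225 + $235 = $4,460.

$4,460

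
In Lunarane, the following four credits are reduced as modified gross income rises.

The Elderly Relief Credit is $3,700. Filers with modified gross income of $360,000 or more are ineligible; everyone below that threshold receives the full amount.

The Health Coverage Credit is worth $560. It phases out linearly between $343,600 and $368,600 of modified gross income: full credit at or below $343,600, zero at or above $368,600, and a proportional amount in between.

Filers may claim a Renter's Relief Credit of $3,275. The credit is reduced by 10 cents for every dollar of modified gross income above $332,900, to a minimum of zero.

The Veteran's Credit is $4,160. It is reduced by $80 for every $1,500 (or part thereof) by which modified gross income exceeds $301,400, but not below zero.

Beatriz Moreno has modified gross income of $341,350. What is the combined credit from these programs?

Elderly Relief Credit: $341,350 is below the $360,000 cutoff, so the full $3,700 applies.
Health Coverage Credit: $341,350 is at or below the $343,600 threshold, so the full $560 applies.
Renter's Relief Credit: 10% of the $8,450 excess over $332,900 is $845; credit = $3,275 − $845 = $2,430.
Veteran's Credit: income exceeds $301,400 by $39,950, which is 27 full-or-partial $1,500 increments; reduction = 27 × $80 = $2,160, leaving $2,000.
Total: $3,700 + $560 + $2,430 + $2,000 = $8,690.

$8,690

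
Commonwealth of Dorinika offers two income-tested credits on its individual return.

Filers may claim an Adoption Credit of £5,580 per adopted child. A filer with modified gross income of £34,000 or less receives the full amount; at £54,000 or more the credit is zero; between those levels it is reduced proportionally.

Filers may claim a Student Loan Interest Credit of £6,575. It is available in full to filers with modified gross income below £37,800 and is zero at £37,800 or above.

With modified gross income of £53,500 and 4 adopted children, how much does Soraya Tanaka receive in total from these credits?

£558

Adoption Credit: base = 4 × £5,580 = £22,320. £53,500 is £19,500 into a £20,000 phase-out range, leaving 500/20,000 of the credit: £22,320 × 500/20,000 = £558.
Student Loan Interest Credit: £53,500 meets or exceeds the £37,800 cutoff, so the credit is £0.
Total: £558 + £0 = £558.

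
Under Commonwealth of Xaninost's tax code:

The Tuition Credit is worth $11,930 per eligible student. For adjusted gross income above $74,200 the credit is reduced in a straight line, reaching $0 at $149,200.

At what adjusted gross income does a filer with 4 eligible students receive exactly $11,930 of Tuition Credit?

Full credit = 4 × $11,930 = $47,720.
$11,930 is 11,930/47,720 of the full $47,720, so 35,790/47,720 of the $75,000 range has been used: income = $74,200 + $75,000 × 35,790/47,720 = $130,450.

$130,450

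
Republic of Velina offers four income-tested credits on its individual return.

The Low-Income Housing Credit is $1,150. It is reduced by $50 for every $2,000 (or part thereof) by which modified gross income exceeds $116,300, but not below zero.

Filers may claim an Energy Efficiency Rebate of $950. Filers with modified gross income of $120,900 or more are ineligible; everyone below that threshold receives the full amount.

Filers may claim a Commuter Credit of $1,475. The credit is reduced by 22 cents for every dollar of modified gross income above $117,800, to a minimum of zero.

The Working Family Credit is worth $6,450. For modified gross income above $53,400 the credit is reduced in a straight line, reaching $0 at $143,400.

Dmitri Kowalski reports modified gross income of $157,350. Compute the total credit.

$100

Low-Income Housing Credit: income exceeds $116,300 by $41,050, which is 21 full-or-partial $2,000 increments; reduction = 21 × $50 = $1,050, leaving $100.
Energy Efficiency Rebate: $157,350 meets or exceeds the $120,900 cutoff, so the credit is $0.
Commuter Credit: 22% of the $39,550 excess over $117,800 is $8,701 ≥ base, so the credit is $0.
Working Family Credit: $157,350 is at or above $143,400, so the credit is $0.
Total: $100 + $0 + $0 + $0 = $100.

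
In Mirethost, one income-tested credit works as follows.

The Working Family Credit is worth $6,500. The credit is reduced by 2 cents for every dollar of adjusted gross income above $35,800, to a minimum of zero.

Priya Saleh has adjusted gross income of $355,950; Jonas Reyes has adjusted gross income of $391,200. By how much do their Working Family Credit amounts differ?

Priya ($355,950): Working Family Credit: 2% of the $320,150 excess over $35,800 is $6,403; credit = $6,500 − $6,403 = $97.
Jonas ($391,200): Working Family Credit: 2% of the $355,400 excess over $35,800 is $7,108 ≥ base, so the credit is $0.
Difference: |$97 − $0| = $97.

$97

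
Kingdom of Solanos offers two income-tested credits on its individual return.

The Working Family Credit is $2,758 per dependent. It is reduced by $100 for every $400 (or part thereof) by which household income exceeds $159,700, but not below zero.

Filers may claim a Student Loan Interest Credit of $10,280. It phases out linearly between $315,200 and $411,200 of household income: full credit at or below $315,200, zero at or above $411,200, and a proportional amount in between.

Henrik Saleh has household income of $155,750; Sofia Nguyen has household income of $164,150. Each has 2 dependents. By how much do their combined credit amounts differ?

Henrik ($155,750): Working Family Credit: base = 2 × $2,758 = $5,516. $155,750 is at or below the $159,700 threshold, so the full $5,516 applies. Student Loan Interest Credit: $155,750 is at or below the $315,200 threshold, so the full $10,280 applies. total $5,516 + $10,280 = $15,796
Sofia ($164,150): Working Family Credit: base = 2 × $2,758 = $5,516. income exceeds $159,700 by $4,450, which is 12 full-or-partial $400 increments; reduction = 12 × $100 = $1,200, leaving $4,316. Student Loan Interest Credit: $164,150 is at or below the $315,200 threshold, so the full $10,280 applies. total $4,316 + $10,280 = $14,596
Difference: |$15,796 − $14,596| = $1,200.

$1,200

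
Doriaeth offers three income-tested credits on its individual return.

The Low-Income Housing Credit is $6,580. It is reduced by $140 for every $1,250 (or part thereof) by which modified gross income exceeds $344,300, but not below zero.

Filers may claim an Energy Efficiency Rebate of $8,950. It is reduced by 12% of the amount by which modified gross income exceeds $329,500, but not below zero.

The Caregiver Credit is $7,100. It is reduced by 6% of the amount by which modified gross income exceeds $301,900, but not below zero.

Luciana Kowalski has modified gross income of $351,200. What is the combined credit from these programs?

$16,228

Low-Income Housing Credit: income exceeds $344,300 by $6,900, which is 6 full-or-partial $1,250 increments; reduction = 6 × $140 = $840, leaving $5,740.
Energy Efficiency Rebate: 12% of the $21,700 excess over $329,500 is $2,604; credit = $8,950 − $2,604 = $6,346.
Caregiver Credit: 6% of the $49,300 excess over $301,900 is $2,958; credit = $7,100 − $2,958 = $4,142.
Total: $5,740 + $6,346 + $4,142 = $16,228.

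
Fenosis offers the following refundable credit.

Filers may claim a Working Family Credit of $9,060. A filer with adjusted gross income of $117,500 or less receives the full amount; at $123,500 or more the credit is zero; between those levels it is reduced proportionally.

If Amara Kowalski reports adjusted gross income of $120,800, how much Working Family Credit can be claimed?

$4,077

Working Family Credit: $120,800 is $3,300 into a $6,000 phase-out range, leaving 2,700/6,000 of the credit: $9,060 × 2,700/6,000 = $4,077.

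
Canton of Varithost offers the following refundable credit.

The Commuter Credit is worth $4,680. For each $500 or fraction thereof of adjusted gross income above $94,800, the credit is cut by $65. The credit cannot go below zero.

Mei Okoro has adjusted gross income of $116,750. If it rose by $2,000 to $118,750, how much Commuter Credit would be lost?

$260

At $116,750 — income exceeds $94,800 by $21,950, which is 44 full-or-partial $500 increments; reduction = 44 × $65 = $2,860, leaving $1,820.
At $118,750 — income exceeds $94,800 by $23,950, which is 48 full-or-partial $500 increments; reduction = 48 × $65 = $3,120, leaving $1,560.
Lost: $1,820 − $1,560 = $260.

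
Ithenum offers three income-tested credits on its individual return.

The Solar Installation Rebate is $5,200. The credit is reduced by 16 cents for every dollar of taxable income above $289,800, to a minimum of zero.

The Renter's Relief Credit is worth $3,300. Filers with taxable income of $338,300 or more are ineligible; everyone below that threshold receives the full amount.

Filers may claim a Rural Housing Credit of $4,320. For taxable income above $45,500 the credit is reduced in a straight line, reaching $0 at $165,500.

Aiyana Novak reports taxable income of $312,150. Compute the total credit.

$4,924

Solar Installation Rebate: 16% of the $22,350 excess over $289,800 is $3,576; credit = $5,200 − $3,576 = $1,624.
Renter's Relief Credit: $312,150 is below the $338,300 cutoff, so the full $3,300 applies.
Rural Housing Credit: $312,150 is at or above $165,500, so the credit is $0.
Total: $1,624 + $3,300 + $0 = $4,924.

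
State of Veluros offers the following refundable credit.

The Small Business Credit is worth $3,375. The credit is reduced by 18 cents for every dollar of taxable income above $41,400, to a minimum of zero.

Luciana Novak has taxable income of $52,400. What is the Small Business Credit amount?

Small Business Credit: 18% of the $11,000 excess over $41,400 is $1,980; credit = $3,375 − $1,980 = $1,395.

$1,395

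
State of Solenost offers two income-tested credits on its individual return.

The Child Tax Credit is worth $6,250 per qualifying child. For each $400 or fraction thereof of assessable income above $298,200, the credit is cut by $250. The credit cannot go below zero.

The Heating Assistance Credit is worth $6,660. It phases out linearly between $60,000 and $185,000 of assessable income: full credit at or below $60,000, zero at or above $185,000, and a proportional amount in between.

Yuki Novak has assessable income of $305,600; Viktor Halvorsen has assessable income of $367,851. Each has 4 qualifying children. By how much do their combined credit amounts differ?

$20,250

Yuki ($305,600): Child Tax Credit: base = 4 × $6,250 = $25,000. income exceeds $298,200 by $7,400, which is 19 full-or-partial $400 increments; reduction = 19 × $250 = $4,750, leaving $20,250. Heating Assistance Credit: $305,600 is at or above $185,000, so the credit is $0. total $20,250 + $0 = $20,250
Viktor ($367,851): Child Tax Credit: base = 4 × $6,250 = $25,000. income exceeds $298,200 by $69,651 → 175 increments × $250 = $43,750 ≥ base, so the credit is $0. Heating Assistance Credit: $367,851 is at or above $185,000, so the credit is $0. total $0 + $0 = $0
Difference: |$20,250 − $0| = $20,250.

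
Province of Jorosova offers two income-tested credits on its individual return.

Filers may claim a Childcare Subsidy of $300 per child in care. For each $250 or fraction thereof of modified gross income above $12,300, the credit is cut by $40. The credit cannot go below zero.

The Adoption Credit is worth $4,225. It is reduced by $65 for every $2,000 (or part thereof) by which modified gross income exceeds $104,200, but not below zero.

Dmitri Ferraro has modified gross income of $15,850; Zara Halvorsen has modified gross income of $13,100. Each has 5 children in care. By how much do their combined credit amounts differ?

$440

Dmitri ($15,850): Childcare Subsidy: base = 5 × $300 = $1,500. income exceeds $12,300 by $3,550, which is 15 full-or-partial $250 increments; reduction = 15 × $40 = $600, leaving $900. Adoption Credit: $15,850 is at or below the $104,200 threshold, so the full $4,225 applies. total $900 + $4,225 = $5,125
Zara ($13,100): Childcare Subsidy: base = 5 × $300 = $1,500. income exceeds $12,300 by $800, which is 4 full-or-partial $250 increments; reduction = 4 × $40 = $160, leaving $1,340. Adoption Credit: $13,100 is at or below the $104,200 threshold, so the full $4,225 applies. total $1,340 + $4,225 = $5,565
Difference: |$5,125 − $5,565| = $440.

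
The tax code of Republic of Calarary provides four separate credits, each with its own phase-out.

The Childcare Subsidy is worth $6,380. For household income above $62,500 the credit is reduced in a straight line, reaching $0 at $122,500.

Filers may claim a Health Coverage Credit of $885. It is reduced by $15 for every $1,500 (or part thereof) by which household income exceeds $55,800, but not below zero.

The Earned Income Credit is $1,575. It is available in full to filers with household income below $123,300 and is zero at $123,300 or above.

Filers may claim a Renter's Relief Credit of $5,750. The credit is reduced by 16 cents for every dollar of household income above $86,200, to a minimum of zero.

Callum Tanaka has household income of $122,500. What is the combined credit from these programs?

Childcare Subsidy: $122,500 is at or above $122,500, so the credit is $0.
Health Coverage Credit: income exceeds $55,800 by $66,700, which is 45 full-or-partial $1,500 increments; reduction = 45 × $15 = $675, leaving $210.
Earned Income Credit: $122,500 is below the $123,300 cutoff, so the full $1,575 applies.
Renter's Relief Credit: 16% of the $36,300 excess over $86,200 is $5,808 ≥ base, so the credit is $0.
Total: $0 + $210 + $1,575 + $0 = $1,785.

$1,785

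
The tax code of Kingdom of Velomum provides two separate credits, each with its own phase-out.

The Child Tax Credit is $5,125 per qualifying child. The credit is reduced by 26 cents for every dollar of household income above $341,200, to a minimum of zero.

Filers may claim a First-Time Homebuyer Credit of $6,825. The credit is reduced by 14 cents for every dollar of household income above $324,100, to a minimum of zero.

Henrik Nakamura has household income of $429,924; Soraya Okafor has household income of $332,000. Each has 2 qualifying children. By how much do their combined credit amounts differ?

Henrik ($429,924): Child Tax Credit: base = 2 × $5,125 = $10,250. 26% of the $88,724 excess over $341,200 is $23,068.24 ≥ base, so the credit is $0. First-Time Homebuyer Credit: 14% of the $105,824 excess over $324,100 is $14,815.36 ≥ base, so the credit is $0. total $0 + $0 = $0
Soraya ($332,000): Child Tax Credit: base = 2 × $5,125 = $10,250. $332,000 is at or below the $341,200 threshold, so the full $10,250 applies. First-Time Homebuyer Credit: 14% of the $7,900 excess over $324,100 is $1,106; credit = $6,825 − $1,106 = $5,719. total $10,250 + $5,719 = $15,969
Difference: |$0 − $15,969| = $15,969.

$15,969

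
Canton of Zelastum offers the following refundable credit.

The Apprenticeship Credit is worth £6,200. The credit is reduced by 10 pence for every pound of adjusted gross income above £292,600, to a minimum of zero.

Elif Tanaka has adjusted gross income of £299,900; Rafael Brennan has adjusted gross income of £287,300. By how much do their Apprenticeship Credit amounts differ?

£730

Elif (£299,900): Apprenticeship Credit: 10% of the £7,300 excess over £292,600 is £730; credit = £6,200 − £730 = £5,470.
Rafael (£287,300): Apprenticeship Credit: £287,300 is at or below the £292,600 threshold, so the full £6,200 applies.
Difference: |£5,470 − £6,200| = £730.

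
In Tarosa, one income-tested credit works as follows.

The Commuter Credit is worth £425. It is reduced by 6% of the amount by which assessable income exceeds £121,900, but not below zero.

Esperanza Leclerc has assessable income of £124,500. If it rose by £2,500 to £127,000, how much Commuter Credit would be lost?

£150

At £124,500 — 6% of the £2,600 excess over £121,900 is £156; credit = £425 − £156 = £269.
At £127,000 — 6% of the £5,100 excess over £121,900 is £306; credit = £425 − £306 = £119.
Lost: £269 − £119 = £150.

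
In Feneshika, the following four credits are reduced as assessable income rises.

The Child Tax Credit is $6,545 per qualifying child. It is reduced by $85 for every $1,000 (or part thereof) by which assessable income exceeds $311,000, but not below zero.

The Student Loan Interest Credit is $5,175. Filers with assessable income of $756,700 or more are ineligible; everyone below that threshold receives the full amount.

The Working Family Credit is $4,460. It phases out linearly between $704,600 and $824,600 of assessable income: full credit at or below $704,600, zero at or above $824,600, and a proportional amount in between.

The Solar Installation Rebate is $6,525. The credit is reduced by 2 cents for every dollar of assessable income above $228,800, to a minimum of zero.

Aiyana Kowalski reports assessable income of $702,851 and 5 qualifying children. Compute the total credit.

Child Tax Credit: base = 5 × $6,545 = $32,725. income exceeds $311,000 by $391,851 → 392 increments × $85 = $33,320 ≥ base, so the credit is $0.
Student Loan Interest Credit: $702,851 is below the $756,700 cutoff, so the full $5,175 applies.
Working Family Credit: $702,851 is at or below the $704,600 threshold, so the full $4,460 applies.
Solar Installation Rebate: 2% of the $474,051 excess over $228,800 is $9,481.02 ≥ base, so the credit is $0.
Total: $0 + $5,175 + $4,460 + $0 = $9,635.

$9,635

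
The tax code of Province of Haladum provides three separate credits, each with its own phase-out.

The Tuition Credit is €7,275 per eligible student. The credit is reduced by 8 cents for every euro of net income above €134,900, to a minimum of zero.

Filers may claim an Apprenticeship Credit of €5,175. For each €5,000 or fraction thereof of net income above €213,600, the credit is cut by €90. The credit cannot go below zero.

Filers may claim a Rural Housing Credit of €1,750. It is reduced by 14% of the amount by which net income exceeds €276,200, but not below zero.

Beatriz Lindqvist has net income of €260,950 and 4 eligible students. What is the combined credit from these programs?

Tuition Credit: base = 4 × €7,275 = €29,100. 8% of the €126,050 excess over €134,900 is €10,084; credit = €29,100 − €10,084 = €19,016.
Apprenticeship Credit: income exceeds €213,600 by €47,350, which is 10 full-or-partial €5,000 increments; reduction = 10 × €90 = €900, leaving €4,275.
Rural Housing Credit: €260,950 is at or below the €276,200 threshold, so the full €1,750 applies.
Total: €19,016 + €4,275 + €1,750 = €25,041.

€25,041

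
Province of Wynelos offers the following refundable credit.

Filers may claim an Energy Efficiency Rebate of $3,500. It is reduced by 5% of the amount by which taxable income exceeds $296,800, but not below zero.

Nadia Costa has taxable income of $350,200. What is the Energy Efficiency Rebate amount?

Energy Efficiency Rebate: 5% of the $53,400 excess over $296,800 is $2,670; credit = $3,500 − $2,670 = $830.

$830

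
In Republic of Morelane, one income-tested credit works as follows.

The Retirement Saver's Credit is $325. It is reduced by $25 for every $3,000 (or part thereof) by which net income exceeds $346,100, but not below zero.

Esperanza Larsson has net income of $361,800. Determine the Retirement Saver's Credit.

Retirement Saver's Credit: income exceeds $346,100 by $15,700, which is 6 full-or-partial $3,000 increments; reduction = 6 × $25 = $150, leaving $175.

$175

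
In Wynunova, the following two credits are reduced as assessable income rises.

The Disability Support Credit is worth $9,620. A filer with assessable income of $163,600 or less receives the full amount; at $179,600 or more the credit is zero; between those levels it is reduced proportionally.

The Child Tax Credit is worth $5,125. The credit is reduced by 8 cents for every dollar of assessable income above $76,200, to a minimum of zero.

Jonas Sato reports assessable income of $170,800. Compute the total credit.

$5,291

Disability Support Credit: $170,800 is $7,200 into a $16,000 phase-out range, leaving 8,800/16,000 of the credit: $9,620 × 8,800/16,000 = $5,291.
Child Tax Credit: 8% of the $94,600 excess over $76,200 is $7,568 ≥ base, so the credit is $0.
Total: $5,291 + $0 = $5,291.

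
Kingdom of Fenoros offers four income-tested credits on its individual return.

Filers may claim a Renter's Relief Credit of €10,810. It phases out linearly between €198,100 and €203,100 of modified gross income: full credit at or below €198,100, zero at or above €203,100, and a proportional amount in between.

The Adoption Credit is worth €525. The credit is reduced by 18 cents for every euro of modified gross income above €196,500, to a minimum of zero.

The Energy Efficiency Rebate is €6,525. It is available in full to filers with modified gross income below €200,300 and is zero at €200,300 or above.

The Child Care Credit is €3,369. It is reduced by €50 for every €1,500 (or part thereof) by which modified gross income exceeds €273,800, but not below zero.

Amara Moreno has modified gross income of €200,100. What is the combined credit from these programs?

Renter's Relief Credit: €200,100 is €2,000 into a €5,000 phase-out range, leaving 3,000/5,000 of the credit: €10,810 × 3,000/5,000 = €6,486.
Adoption Credit: 18% of the €3,600 excess over €196,500 is €648 ≥ base, so the credit is €0.
Energy Efficiency Rebate: €200,100 is below the €200,300 cutoff, so the full €6,525 applies.
Child Care Credit: €200,100 is at or below the €273,800 threshold, so the full €3,369 applies.
Total: €6,486 + €0 + €6,525 + €3,369 = €16,380.

€16,380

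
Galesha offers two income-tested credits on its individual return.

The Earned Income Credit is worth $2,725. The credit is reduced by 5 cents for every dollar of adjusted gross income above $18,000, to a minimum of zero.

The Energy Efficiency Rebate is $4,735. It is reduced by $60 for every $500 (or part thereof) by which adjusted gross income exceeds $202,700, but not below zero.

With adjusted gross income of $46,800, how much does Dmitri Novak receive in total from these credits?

$6,020

Earned Income Credit: 5% of the $28,800 excess over $18,000 is $1,440; credit = $2,725 − $1,440 = $1,285.
Energy Efficiency Rebate: $46,800 is at or below the $202,700 threshold, so the full $4,735 applies.
Total: $1,285 + $4,735 = $6,020.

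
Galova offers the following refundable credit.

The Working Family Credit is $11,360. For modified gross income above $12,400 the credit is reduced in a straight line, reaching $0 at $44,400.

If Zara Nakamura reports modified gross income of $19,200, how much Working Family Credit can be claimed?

$8,946

Working Family Credit: $19,200 is $6,800 into a $32,000 phase-out range, leaving 25,200/32,000 of the credit: $11,360 × 25,200/32,000 = $8,946.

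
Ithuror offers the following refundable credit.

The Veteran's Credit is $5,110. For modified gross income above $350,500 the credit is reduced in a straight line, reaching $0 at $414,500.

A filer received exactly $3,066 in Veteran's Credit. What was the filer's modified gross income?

$3,066 is 3,066/5,110 of the full $5,110, so 2,044/5,110 of the $64,000 range has been used: income = $350,500 + $64,000 × 2,044/5,110 = $376,100.

$376,100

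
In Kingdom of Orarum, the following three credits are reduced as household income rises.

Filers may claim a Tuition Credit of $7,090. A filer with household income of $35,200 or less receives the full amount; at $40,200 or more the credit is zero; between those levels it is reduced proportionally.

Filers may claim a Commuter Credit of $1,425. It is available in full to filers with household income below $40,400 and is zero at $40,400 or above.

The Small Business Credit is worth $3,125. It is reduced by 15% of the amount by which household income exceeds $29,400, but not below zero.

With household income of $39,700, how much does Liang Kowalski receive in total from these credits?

Tuition Credit: $39,700 is $4,500 into a $5,000 phase-out range, leaving 500/5,000 of the credit: $7,090 × 500/5,000 = $709.
Commuter Credit: $39,700 is below the $40,400 cutoff, so the full $1,425 applies.
Small Business Credit: 15% of the $10,300 excess over $29,400 is $1,545; credit = $3,125 − $1,545 = $1,580.
Total: $709 + $1,425 + $1,580 = $3,714.

$3,714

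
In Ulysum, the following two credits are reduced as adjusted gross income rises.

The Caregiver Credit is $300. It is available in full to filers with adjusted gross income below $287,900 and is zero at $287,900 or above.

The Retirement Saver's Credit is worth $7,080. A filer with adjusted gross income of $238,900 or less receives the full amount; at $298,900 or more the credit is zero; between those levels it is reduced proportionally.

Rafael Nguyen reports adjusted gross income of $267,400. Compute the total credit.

Caregiver Credit: $267,400 is below the $287,900 cutoff, so the full $300 applies.
Retirement Saver's Credit: $267,400 is $28,500 into a $60,000 phase-out range, leaving 31,500/60,000 of the credit: $7,080 × 31,500/60,000 = $3,717.
Total: $300 + $3,717 = $4,017.

$4,017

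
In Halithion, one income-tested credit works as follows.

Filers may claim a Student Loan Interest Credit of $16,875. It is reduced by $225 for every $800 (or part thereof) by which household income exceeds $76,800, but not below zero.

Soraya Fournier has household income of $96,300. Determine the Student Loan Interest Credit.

$11,250

Student Loan Interest Credit: income exceeds $76,800 by $19,500, which is 25 full-or-partial $800 increments; reduction = 25 × $225 = $5,625, leaving $11,250.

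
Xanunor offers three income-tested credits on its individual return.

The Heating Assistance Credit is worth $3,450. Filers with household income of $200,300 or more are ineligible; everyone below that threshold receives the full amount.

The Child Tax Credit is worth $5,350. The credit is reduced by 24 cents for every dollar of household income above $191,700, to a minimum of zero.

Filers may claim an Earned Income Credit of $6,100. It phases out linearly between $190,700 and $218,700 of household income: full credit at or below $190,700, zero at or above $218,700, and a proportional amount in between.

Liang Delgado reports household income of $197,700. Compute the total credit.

Heating Assistance Credit: $197,700 is below the $200,300 cutoff, so the full $3,450 applies.
Child Tax Credit: 24% of the $6,000 excess over $191,700 is $1,440; credit = $5,350 − $1,440 = $3,910.
Earned Income Credit: $197,700 is $7,000 into a $28,000 phase-out range, leaving 21,000/28,000 of the credit: $6,100 × 21,000/28,000 = $4,575.
Total: $3,450 + $3,910 + $4,575 = $11,935.

$11,935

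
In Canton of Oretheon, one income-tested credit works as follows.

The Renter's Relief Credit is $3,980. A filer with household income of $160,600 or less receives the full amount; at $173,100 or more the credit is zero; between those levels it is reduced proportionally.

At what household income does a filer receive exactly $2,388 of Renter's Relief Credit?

$165,600

$2,388 is 2,388/3,980 of the full $3,980, so 1,592/3,980 of the $12,500 range has been used: income = $160,600 + $12,500 × 1,592/3,980 = $165,600.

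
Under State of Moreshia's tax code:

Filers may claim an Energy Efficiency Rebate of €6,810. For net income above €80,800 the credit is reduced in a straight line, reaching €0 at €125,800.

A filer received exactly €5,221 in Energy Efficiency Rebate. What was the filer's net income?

€91,300

€5,221 is 5,221/6,810 of the full €6,810, so 1,589/6,810 of the €45,000 range has been used: income = €80,800 + €45,000 × 1,589/6,810 = €91,300.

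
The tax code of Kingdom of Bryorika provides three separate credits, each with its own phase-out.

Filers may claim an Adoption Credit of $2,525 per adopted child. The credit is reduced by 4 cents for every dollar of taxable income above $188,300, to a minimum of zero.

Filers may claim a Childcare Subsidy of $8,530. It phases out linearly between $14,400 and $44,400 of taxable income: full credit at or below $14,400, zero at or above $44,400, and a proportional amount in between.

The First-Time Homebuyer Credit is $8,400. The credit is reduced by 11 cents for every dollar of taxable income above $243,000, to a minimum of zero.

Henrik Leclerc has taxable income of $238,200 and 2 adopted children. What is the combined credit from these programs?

$11,454

Adoption Credit: base = 2 × $2,525 = $5,050. 4% of the $49,900 excess over $188,300 is $1,996; credit = $5,050 − $1,996 = $3,054.
Childcare Subsidy: $238,200 is at or above $44,400, so the credit is $0.
First-Time Homebuyer Credit: $238,200 is at or below the $243,000 threshold, so the full $8,400 applies.
Total: $3,054 + $0 + $8,400 = $11,454.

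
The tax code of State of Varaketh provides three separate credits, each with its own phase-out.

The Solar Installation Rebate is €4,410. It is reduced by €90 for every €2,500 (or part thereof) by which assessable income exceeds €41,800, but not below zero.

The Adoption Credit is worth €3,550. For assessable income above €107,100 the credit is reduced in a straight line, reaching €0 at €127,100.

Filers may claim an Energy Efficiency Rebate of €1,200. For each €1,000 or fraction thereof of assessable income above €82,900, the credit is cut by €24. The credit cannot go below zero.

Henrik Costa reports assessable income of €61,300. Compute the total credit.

€8,440

Solar Installation Rebate: income exceeds €41,800 by €19,500, which is 8 full-or-partial €2,500 increments; reduction = 8 × €90 = €720, leaving €3,690.
Adoption Credit: €61,300 is at or below the €107,100 threshold, so the full €3,550 applies.
Energy Efficiency Rebate: €61,300 is at or below the €82,900 threshold, so the full €1,200 applies.
Total: €3,690 + €3,550 + €1,200 = €8,440.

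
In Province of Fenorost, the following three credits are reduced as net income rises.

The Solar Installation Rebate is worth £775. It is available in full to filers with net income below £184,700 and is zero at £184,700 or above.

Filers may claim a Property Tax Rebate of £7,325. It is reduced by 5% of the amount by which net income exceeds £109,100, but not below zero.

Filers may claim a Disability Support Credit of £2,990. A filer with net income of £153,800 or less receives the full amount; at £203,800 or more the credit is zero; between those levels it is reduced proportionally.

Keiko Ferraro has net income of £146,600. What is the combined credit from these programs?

£9,215

Solar Installation Rebate: £146,600 is below the £184,700 cutoff, so the full £775 applies.
Property Tax Rebate: 5% of the £37,500 excess over £109,100 is £1,875; credit = £7,325 − £1,875 = £5,450.
Disability Support Credit: £146,600 is at or below the £153,800 threshold, so the full £2,990 applies.
Total: £775 + £5,450 + £2,990 = £9,215.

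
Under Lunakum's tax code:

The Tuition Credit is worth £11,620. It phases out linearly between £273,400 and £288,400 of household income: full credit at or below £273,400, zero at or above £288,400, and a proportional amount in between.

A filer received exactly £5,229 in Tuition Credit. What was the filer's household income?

£5,229 is 5,229/11,620 of the full £11,620, so 6,391/11,620 of the £15,000 range has been used: income = £273,400 + £15,000 × 6,391/11,620 = £281,650.

£281,650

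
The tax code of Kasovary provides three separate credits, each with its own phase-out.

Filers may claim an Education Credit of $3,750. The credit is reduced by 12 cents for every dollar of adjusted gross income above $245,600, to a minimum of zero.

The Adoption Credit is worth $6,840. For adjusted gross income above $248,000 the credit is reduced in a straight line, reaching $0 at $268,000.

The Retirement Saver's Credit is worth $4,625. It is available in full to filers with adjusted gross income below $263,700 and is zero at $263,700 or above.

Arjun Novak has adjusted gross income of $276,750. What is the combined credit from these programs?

Education Credit: 12% of the $31,150 excess over $245,600 is $3,738; credit = $3,750 − $3,738 = $12.
Adoption Credit: $276,750 is at or above $268,000, so the credit is $0.
Retirement Saver's Credit: $276,750 meets or exceeds the $263,700 cutoff, so the credit is $0.
Total: $12 + $0 + $0 = $12.

$12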